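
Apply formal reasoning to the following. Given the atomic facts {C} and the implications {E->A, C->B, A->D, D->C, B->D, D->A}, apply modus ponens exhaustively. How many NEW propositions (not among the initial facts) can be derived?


Initial facts: {C}
Apply modus ponens to closure:
  C and C->B  =>  B
  B and B->D  =>  D
  D and D->A  =>  A
Final known: {A, B, C, D}
New propositions: {A, B, D}
Count = 3

3


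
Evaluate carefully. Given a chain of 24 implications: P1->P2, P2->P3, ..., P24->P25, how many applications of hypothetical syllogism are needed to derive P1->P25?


With 24 implications in a chain connecting 25 propositions:
P1->P2, P2->P3, ..., P24->P25
Steps needed = (number of implications) - 1 = 24 - 1 = 23

23


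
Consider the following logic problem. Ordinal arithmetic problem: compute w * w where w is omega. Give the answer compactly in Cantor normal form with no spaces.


Compute w * w.
Ordinal * is associative and left-distributive over +, but NOT commutative; for finite n>1, n*w = w but w*n stays w*n.
w * w = w^2 by definition.
Result = w^2

w^2


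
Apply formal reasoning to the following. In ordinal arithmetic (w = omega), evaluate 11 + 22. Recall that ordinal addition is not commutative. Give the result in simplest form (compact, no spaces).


Compute 11 + 22.
Ordinal + is associative but NOT commutative; for finite n>0, n + w = w but w + n stays w+n.
Both operands finite; ordinal + agrees with natural +: 11 + 22 = 33.
Result = 33

33


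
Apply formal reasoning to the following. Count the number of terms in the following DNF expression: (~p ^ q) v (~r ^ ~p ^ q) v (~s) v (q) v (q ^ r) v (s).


A DNF formula is a disjunction of terms (conjunctions).
Terms are separated by v.
Counting the disjuncts: 6 terms.

6


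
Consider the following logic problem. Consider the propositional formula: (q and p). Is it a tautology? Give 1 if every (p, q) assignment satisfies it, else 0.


Check all 4 assignments:
p=0, q=0: 0
p=0, q=1: 0
p=1, q=0: 0
p=1, q=1: 1
Satisfying count = 1/4.
Tautology iff count = 4: no.

0


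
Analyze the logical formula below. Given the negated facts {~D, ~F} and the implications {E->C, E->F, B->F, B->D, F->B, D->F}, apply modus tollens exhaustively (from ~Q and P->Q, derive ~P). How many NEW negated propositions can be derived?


Initial negated facts: {~D, ~F}
Apply modus tollens to closure:
  ~F and E->F  =>  ~E
  ~F and B->F  =>  ~B
Final negated: {~B, ~D, ~E, ~F}
New negations: {~B, ~E}
Count = 2

2


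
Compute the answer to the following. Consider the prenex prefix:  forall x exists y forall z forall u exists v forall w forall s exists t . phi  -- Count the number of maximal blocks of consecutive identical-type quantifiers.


Quantifier-type sequence: A E A A E A A E  (A=forall, E=exists)
Group into maximal same-type runs:
  Ax1 | Ex1 | Ax2 | Ex1 | Ax2 | Ex1
Number of blocks = 6

6


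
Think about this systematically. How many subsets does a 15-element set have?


The power set of a set with n elements has 2^n elements.
|P(S)| = 2^15 = 32768

32768


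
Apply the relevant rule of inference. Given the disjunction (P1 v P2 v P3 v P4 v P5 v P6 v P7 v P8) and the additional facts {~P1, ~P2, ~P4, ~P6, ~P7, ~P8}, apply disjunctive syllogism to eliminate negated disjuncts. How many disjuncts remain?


Original disjuncts (8): P1, P2, P3, P4, P5, P6, P7, P8
Negated (eliminate): ~P1, ~P2, ~P4, ~P6, ~P7, ~P8
Remaining disjuncts: P3, P5
Count = 8 - 6 = 2

2


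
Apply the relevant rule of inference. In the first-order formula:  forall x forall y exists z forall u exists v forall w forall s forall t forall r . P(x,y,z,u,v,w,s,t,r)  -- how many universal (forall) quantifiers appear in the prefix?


Quantifier prefix: forall x forall y exists z forall u exists v forall w forall s forall t forall r
Mark each quantifier type:
  U U E U E U U U U
Universal count = 7, Existential count = 2
Asked for universal (forall) quantifiers: 7

7


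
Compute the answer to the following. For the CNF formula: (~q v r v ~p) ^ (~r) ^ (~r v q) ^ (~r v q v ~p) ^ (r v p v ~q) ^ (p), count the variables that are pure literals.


Check each variable for pure literal status:
p: mixed (not pure)
q: mixed (not pure)
r: mixed (not pure)
Pure literal count = 0

0


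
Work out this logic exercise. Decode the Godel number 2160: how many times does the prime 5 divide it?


Factorize 2160 by dividing by 5 repeatedly.
Division steps: 5 divides 2160 exactly 1 time(s).
Exponent of 5 = 1

1


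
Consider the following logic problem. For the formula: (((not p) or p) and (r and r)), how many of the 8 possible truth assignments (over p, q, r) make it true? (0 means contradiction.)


Check all 8 assignments:
p=0, q=0, r=0: 0
p=0, q=0, r=1: 1
p=0, q=1, r=0: 0
p=0, q=1, r=1: 1
p=1, q=0, r=0: 0
p=1, q=0, r=1: 1
p=1, q=1, r=0: 0
p=1, q=1, r=1: 1
Count of True = 4

4


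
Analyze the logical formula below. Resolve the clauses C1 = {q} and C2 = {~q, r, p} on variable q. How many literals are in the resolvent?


Remove q from C1 and ~q from C2.
C1 remainder: {}
C2 remainder: {r, p}
Union (resolvent): {p, r}
Resolvent has 2 literal(s).

2


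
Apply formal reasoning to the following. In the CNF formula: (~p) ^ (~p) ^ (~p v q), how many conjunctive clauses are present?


A CNF formula is a conjunction of clauses.
Clauses are separated by ^.
Counting the conjuncts: 3 clauses.

3


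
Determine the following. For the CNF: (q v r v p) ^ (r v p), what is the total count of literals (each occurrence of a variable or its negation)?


Counting literals in each clause:
Clause 1: 3 literal(s)
Clause 2: 2 literal(s)
Total = 5

5


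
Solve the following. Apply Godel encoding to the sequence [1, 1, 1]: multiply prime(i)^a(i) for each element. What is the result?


Encode each element as an exponent of the corresponding prime:
  2^1 = 2
  3^1 = 3
  5^1 = 5
Product = 2 * 3 * 5 = 30

30


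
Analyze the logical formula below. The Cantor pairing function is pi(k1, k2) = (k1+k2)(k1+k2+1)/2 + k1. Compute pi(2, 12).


k1 + k2 = 14
(k1+k2)(k1+k2+1)/2 = 14 * 15 / 2 = 105
pi = 105 + 2 = 107

107


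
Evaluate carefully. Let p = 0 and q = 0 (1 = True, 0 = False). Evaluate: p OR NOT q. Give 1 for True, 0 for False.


p = 0, q = 0
Operation: p OR NOT q
Evaluate: 0 OR NOT 0 = 1

1


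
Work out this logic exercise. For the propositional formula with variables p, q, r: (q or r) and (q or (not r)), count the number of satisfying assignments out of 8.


Evaluate all 8 assignments for p, q, r:
p=0, q=0, r=0: 0
p=0, q=0, r=1: 0
p=0, q=1, r=0: 1
p=0, q=1, r=1: 1
p=1, q=0, r=0: 0
p=1, q=0, r=1: 0
p=1, q=1, r=0: 1
p=1, q=1, r=1: 1
Satisfying count = 4

4


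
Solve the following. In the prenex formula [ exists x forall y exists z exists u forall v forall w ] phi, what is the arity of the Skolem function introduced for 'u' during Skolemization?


Quantifier prefix: exists x forall y exists z exists u forall v forall w
'u' is existentially quantified at position 4.
Universal variables preceding it: y
Skolem function arity = 1

1


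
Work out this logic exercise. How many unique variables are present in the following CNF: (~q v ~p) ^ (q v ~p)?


Identify each variable that appears in the formula.
Variables found: p, q
Count = 2

2


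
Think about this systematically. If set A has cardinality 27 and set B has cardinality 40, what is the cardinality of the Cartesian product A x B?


The Cartesian product A x B contains all ordered pairs (a, b).
|A x B| = |A| * |B| = 27 * 40 = 1080

1080


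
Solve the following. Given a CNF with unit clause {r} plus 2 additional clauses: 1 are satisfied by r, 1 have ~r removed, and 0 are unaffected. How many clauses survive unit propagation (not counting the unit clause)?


Satisfied (removed): 1
Shortened (remain): 1
Unchanged (remain): 0
Remaining = 1 + 0 = 1

1


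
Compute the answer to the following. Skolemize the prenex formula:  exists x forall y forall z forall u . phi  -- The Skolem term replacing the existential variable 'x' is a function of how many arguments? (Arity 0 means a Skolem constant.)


Quantifier prefix: exists x forall y forall z forall u
'x' is existentially quantified at position 1.
No universal quantifiers precede it.
Skolem function arity = 0 (a Skolem constant)

0


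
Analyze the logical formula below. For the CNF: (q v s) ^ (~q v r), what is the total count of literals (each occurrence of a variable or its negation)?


Counting literals in each clause:
Clause 1: 2 literal(s)
Clause 2: 2 literal(s)
Total = 4

4


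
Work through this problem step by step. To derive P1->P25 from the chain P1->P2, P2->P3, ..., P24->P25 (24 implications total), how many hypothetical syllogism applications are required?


With 24 implications in a chain connecting 25 propositions:
P1->P2, P2->P3, ..., P24->P25
Steps needed = (number of implications) - 1 = 24 - 1 = 23

23


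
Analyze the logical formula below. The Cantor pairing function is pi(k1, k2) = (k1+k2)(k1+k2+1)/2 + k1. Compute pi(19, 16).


k1 + k2 = 35
(k1+k2)(k1+k2+1)/2 = 35 * 36 / 2 = 630
pi = 630 + 19 = 649

649


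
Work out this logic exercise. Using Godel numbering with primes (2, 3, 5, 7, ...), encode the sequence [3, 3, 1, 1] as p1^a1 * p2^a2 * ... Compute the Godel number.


Encode each element as an exponent of the corresponding prime:
  2^3 = 8
  3^3 = 27
  5^1 = 5
  7^1 = 7
Product = 8 * 27 * 5 * 7 = 7560

7560


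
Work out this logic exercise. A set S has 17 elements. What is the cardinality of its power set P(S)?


The power set of a set with n elements has 2^n elements.
|P(S)| = 2^17 = 131072

131072


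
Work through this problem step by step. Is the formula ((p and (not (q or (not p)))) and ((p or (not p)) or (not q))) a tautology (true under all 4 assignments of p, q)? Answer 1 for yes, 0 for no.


Check all 4 assignments:
p=0, q=0: 0
p=0, q=1: 0
p=1, q=0: 1
p=1, q=1: 0
Satisfying count = 1/4.
Tautology iff count = 4: no.

0


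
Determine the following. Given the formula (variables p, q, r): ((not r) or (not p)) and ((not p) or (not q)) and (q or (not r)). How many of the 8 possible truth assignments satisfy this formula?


Evaluate all 8 assignments for p, q, r:
p=0, q=0, r=0: 1
p=0, q=0, r=1: 0
p=0, q=1, r=0: 1
p=0, q=1, r=1: 1
p=1, q=0, r=0: 1
p=1, q=0, r=1: 0
p=1, q=1, r=0: 0
p=1, q=1, r=1: 0
Satisfying count = 4

4


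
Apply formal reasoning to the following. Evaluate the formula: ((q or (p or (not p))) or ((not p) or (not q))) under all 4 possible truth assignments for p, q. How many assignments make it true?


Check all 4 assignments:
p=0, q=0: 1
p=0, q=1: 1
p=1, q=0: 1
p=1, q=1: 1
Count of True = 4

4


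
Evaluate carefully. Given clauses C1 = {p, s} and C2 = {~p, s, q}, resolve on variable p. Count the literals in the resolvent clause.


Remove p from C1 and ~p from C2.
C1 remainder: {s}
C2 remainder: {s, q}
Union (resolvent): {q, s}
Resolvent has 2 literal(s).

2


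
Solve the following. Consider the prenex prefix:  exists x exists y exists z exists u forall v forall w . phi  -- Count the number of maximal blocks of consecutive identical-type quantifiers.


Quantifier-type sequence: E E E E A A  (A=forall, E=exists)
Group into maximal same-type runs:
  Ex4 | Ax2
Number of blocks = 2

2


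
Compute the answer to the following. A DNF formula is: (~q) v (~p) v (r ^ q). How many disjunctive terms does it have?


A DNF formula is a disjunction of terms (conjunctions).
Terms are separated by v.
Counting the disjuncts: 3 terms.

3


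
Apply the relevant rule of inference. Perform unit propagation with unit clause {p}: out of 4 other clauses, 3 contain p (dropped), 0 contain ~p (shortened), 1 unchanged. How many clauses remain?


Satisfied (removed): 3
Shortened (remain): 0
Unchanged (remain): 1
Remaining = 0 + 1 = 1

1


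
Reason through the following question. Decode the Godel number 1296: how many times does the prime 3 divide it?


Factorize 1296 by dividing by 3 repeatedly.
Division steps: 3 divides 1296 exactly 4 time(s).
Exponent of 3 = 4

4


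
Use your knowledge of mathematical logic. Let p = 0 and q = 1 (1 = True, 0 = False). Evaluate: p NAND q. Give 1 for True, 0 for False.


p = 0, q = 1
Operation: p NAND q
Evaluate: 0 NAND 1 = 1

1


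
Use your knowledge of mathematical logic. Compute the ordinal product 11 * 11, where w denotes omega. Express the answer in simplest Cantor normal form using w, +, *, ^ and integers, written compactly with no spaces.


Compute 11 * 11.
Ordinal * is associative and left-distributive over +, but NOT commutative; for finite n>1, n*w = w but w*n stays w*n.
Both finite; ordinal * agrees with natural *: 11 * 11 = 121.
Result = 121

121


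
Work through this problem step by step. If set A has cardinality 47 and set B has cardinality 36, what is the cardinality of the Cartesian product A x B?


The Cartesian product A x B contains all ordered pairs (a, b).
|A x B| = |A| * |B| = 47 * 36 = 1692

1692


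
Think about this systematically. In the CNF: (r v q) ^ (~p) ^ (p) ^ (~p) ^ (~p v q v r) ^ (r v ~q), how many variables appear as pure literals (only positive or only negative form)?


Check each variable for pure literal status:
p: mixed (not pure)
q: mixed (not pure)
r: pure positive
Pure literal count = 1

1


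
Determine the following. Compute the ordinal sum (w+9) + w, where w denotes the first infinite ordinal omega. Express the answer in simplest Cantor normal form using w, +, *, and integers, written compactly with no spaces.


Compute (w+9) + w.
Ordinal + is associative but NOT commutative; for finite n>0, n + w = w but w + n stays w+n.
(w+9) + w = w + (9+w) = w + w = w*2 (the finite tail 9 is absorbed by the right w).
Result = w*2

w*2


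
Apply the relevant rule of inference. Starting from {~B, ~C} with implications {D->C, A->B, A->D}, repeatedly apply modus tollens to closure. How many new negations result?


Initial negated facts: {~B, ~C}
Apply modus tollens to closure:
  ~C and D->C  =>  ~D
  ~B and A->B  =>  ~A
Final negated: {~A, ~B, ~C, ~D}
New negations: {~A, ~D}
Count = 2

2


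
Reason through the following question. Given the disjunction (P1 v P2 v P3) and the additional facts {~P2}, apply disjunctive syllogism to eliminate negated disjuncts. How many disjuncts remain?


Original disjuncts (3): P1, P2, P3
Negated (eliminate): ~P2
Remaining disjuncts: P1, P3
Count = 3 - 1 = 2

2


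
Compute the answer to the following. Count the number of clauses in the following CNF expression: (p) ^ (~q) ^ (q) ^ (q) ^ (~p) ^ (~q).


A CNF formula is a conjunction of clauses.
Clauses are separated by ^.
Counting the conjuncts: 6 clauses.

6


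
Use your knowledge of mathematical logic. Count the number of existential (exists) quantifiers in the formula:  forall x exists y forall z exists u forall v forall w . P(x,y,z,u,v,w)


Quantifier prefix: forall x exists y forall z exists u forall v forall w
Mark each quantifier type:
  U E U E U U
Universal count = 4, Existential count = 2
Asked for existential (exists) quantifiers: 2

2


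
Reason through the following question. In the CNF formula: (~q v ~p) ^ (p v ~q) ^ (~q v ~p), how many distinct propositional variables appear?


Identify each variable that appears in the formula.
Variables found: p, q
Count = 2

2


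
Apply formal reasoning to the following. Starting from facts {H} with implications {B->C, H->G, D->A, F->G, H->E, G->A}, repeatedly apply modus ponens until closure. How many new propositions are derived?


Initial facts: {H}
Apply modus ponens to closure:
  H and H->G  =>  G
  H and H->E  =>  E
  G and G->A  =>  A
Final known: {A, E, G, H}
New propositions: {A, E, G}
Count = 3

3


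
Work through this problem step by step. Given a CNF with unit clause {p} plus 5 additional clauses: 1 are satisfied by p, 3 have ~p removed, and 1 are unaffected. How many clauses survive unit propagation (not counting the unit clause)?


Satisfied (removed): 1
Shortened (remain): 3
Unchanged (remain): 1
Remaining = 3 + 1 = 4

4


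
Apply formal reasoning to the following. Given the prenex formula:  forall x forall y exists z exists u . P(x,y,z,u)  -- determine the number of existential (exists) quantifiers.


Quantifier prefix: forall x forall y exists z exists u
Mark each quantifier type:
  U U E E
Universal count = 2, Existential count = 2
Asked for existential (exists) quantifiers: 2

2


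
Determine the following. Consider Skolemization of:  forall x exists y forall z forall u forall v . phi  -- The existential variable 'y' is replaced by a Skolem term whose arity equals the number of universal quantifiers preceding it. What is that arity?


Quantifier prefix: forall x exists y forall z forall u forall v
'y' is existentially quantified at position 2.
Universal variables preceding it: x
Skolem function arity = 1

1


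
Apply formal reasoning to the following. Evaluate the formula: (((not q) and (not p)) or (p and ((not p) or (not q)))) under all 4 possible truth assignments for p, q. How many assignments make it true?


Check all 4 assignments:
p=0, q=0: 1
p=0, q=1: 0
p=1, q=0: 1
p=1, q=1: 0
Count of True = 2

2


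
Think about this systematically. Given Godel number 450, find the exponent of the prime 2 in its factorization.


Factorize 450 by dividing by 2 repeatedly.
Division steps: 2 divides 450 exactly 1 time(s).
Exponent of 2 = 1

1


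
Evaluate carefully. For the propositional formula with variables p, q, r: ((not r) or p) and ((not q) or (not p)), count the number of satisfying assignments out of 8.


Evaluate all 8 assignments for p, q, r:
p=0, q=0, r=0: 1
p=0, q=0, r=1: 0
p=0, q=1, r=0: 1
p=0, q=1, r=1: 0
p=1, q=0, r=0: 1
p=1, q=0, r=1: 1
p=1, q=1, r=0: 0
p=1, q=1, r=1: 0
Satisfying count = 4

4


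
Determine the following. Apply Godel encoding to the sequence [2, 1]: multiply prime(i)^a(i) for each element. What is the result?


Encode each element as an exponent of the corresponding prime:
  2^2 = 4
  3^1 = 3
Product = 4 * 3 = 12

12


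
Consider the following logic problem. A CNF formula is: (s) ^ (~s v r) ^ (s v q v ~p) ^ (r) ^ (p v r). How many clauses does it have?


A CNF formula is a conjunction of clauses.
Clauses are separated by ^.
Counting the conjuncts: 5 clauses.

5


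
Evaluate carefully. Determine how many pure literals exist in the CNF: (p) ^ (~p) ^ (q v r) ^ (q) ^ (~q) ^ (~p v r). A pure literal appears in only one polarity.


Check each variable for pure literal status:
p: mixed (not pure)
q: mixed (not pure)
r: pure positive
Pure literal count = 1

1


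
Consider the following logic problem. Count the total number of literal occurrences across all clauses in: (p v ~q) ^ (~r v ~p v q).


Counting literals in each clause:
Clause 1: 2 literal(s)
Clause 2: 3 literal(s)
Total = 5

5


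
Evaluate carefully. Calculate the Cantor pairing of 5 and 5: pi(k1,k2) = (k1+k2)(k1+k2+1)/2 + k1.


k1 + k2 = 10
(k1+k2)(k1+k2+1)/2 = 10 * 11 / 2 = 55
pi = 55 + 5 = 60

60


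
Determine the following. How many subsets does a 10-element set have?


The power set of a set with n elements has 2^n elements.
|P(S)| = 2^10 = 1024

1024


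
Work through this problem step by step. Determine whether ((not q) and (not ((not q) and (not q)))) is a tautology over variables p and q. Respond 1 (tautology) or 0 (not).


Check all 4 assignments:
p=0, q=0: 0
p=0, q=1: 0
p=1, q=0: 0
p=1, q=1: 0
Satisfying count = 0/4.
Tautology iff count = 4: no.

0


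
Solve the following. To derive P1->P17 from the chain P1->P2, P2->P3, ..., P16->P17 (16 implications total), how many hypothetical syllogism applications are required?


With 16 implications in a chain connecting 17 propositions:
P1->P2, P2->P3, ..., P16->P17
Steps needed = (number of implications) - 1 = 16 - 1 = 15

15


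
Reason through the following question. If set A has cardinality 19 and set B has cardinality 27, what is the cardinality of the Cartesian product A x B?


The Cartesian product A x B contains all ordered pairs (a, b).
|A x B| = |A| * |B| = 19 * 27 = 513

513


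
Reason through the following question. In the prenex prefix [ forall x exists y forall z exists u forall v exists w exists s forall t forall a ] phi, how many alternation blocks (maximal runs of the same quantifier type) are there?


Quantifier-type sequence: A E A E A E E A A  (A=forall, E=exists)
Group into maximal same-type runs:
  Ax1 | Ex1 | Ax1 | Ex1 | Ax1 | Ex2 | Ax2
Number of blocks = 7

7


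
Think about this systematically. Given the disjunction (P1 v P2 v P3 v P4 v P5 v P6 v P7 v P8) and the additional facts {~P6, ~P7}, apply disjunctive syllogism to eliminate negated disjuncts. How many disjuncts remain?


Original disjuncts (8): P1, P2, P3, P4, P5, P6, P7, P8
Negated (eliminate): ~P6, ~P7
Remaining disjuncts: P1, P2, P3, P4, P5, P8
Count = 8 - 2 = 6

6


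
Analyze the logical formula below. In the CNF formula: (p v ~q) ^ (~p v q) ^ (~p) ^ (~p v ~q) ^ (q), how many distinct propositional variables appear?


Identify each variable that appears in the formula.
Variables found: p, q
Count = 2

2


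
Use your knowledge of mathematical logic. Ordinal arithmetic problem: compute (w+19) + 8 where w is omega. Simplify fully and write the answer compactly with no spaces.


Compute (w+19) + 8.
Ordinal + is associative but NOT commutative; for finite n>0, n + w = w but w + n stays w+n.
By associativity: (w+19) + 8 = w + (19+8) = w+27.
Result = w+27

w+27


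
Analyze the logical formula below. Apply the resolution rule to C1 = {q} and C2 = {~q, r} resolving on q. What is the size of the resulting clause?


Remove q from C1 and ~q from C2.
C1 remainder: {}
C2 remainder: {r}
Union (resolvent): {r}
Resolvent has 1 literal(s).

1


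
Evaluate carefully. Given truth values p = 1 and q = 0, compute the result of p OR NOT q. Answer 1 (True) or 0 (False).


p = 1, q = 0
Operation: p OR NOT q
Evaluate: 1 OR NOT 0 = 1

1


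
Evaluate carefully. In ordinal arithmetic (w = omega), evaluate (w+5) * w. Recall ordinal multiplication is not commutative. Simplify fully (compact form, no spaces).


Compute (w+5) * w.
Ordinal * is associative and left-distributive over +, but NOT commutative; for finite n>1, n*w = w but w*n stays w*n.
(w+5) * w = sup{(w+5)*k : k<w} = sup{w*k+5} = w^2 (the +5 tail is absorbed in the limit).
Result = w^2

w^2


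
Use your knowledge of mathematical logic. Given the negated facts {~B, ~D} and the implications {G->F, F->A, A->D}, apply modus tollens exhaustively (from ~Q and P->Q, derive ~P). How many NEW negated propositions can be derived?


Initial negated facts: {~B, ~D}
Apply modus tollens to closure:
  ~D and A->D  =>  ~A
  ~A and F->A  =>  ~F
  ~F and G->F  =>  ~G
Final negated: {~A, ~B, ~D, ~F, ~G}
New negations: {~A, ~F, ~G}
Count = 3

3


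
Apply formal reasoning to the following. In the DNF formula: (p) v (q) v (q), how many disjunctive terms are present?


A DNF formula is a disjunction of terms (conjunctions).
Terms are separated by v.
Counting the disjuncts: 3 terms.

3


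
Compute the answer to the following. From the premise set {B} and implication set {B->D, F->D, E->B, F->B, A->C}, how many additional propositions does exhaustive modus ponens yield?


Initial facts: {B}
Apply modus ponens to closure:
  B and B->D  =>  D
Final known: {B, D}
New propositions: {D}
Count = 1

1


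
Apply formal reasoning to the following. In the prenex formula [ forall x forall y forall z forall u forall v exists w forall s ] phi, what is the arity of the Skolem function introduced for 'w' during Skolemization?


Quantifier prefix: forall x forall y forall z forall u forall v exists w forall s
'w' is existentially quantified at position 6.
Universal variables preceding it: x, y, z, u, v
Skolem function arity = 5

5


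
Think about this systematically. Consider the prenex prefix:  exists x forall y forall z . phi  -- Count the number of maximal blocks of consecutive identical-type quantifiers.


Quantifier-type sequence: E A A  (A=forall, E=exists)
Group into maximal same-type runs:
  Ex1 | Ax2
Number of blocks = 2

2


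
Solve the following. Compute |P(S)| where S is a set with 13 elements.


The power set of a set with n elements has 2^n elements.
|P(S)| = 2^13 = 8192

8192


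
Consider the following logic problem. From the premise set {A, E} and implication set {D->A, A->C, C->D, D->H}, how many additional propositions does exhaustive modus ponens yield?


Initial facts: {A, E}
Apply modus ponens to closure:
  A and A->C  =>  C
  C and C->D  =>  D
  D and D->H  =>  H
Final known: {A, C, D, E, H}
New propositions: {C, D, H}
Count = 3

3


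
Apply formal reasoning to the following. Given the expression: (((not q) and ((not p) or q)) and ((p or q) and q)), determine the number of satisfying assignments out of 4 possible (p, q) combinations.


Check all 4 assignments:
p=0, q=0: 0
p=0, q=1: 0
p=1, q=0: 0
p=1, q=1: 0
Count of True = 0

0


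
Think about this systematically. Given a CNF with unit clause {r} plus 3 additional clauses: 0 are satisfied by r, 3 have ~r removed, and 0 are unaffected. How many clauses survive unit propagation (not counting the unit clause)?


Satisfied (removed): 0
Shortened (remain): 3
Unchanged (remain): 0
Remaining = 3 + 0 = 3

3


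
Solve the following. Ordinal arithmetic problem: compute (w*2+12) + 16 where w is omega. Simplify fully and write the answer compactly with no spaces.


Compute (w*2+12) + 16.
Ordinal + is associative but NOT commutative; for finite n>0, n + w = w but w + n stays w+n.
By associativity: (w*2+12) + 16 = w*2 + (12+16) = w*2+28.
Result = w*2+28

w*2+28


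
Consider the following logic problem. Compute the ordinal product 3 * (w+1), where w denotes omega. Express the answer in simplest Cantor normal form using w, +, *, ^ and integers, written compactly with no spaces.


Compute 3 * (w+1).
Ordinal * is associative and left-distributive over +, but NOT commutative; for finite n>1, n*w = w but w*n stays w*n.
By left-distributivity: 3 * (w+1) = 3*w + 3*1 = w + 3 = w+3.
Result = w+3

w+3


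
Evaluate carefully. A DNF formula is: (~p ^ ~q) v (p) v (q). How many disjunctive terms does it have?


A DNF formula is a disjunction of terms (conjunctions).
Terms are separated by v.
Counting the disjuncts: 3 terms.

3


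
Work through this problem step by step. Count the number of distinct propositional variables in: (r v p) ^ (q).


Identify each variable that appears in the formula.
Variables found: p, q, r
Count = 3

3


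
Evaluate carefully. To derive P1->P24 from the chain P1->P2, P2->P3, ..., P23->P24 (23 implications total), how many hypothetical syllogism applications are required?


With 23 implications in a chain connecting 24 propositions:
P1->P2, P2->P3, ..., P23->P24
Steps needed = (number of implications) - 1 = 23 - 1 = 22

22


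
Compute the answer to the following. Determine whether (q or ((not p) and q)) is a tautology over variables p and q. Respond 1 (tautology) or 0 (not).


Check all 4 assignments:
p=0, q=0: 0
p=0, q=1: 1
p=1, q=0: 0
p=1, q=1: 1
Satisfying count = 2/4.
Tautology iff count = 4: no.

0


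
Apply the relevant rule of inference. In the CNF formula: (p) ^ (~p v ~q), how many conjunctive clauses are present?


A CNF formula is a conjunction of clauses.
Clauses are separated by ^.
Counting the conjuncts: 2 clauses.

2


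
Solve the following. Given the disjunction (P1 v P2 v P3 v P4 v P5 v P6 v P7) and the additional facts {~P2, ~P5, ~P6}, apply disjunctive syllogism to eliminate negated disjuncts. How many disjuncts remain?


Original disjuncts (7): P1, P2, P3, P4, P5, P6, P7
Negated (eliminate): ~P2, ~P5, ~P6
Remaining disjuncts: P1, P3, P4, P7
Count = 7 - 3 = 4

4


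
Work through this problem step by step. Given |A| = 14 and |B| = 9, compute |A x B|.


The Cartesian product A x B contains all ordered pairs (a, b).
|A x B| = |A| * |B| = 14 * 9 = 126

126


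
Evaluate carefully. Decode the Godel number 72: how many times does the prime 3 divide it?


Factorize 72 by dividing by 3 repeatedly.
Division steps: 3 divides 72 exactly 2 time(s).
Exponent of 3 = 2

2


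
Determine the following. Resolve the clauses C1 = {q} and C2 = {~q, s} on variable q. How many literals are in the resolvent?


Remove q from C1 and ~q from C2.
C1 remainder: {}
C2 remainder: {s}
Union (resolvent): {s}
Resolvent has 1 literal(s).

1


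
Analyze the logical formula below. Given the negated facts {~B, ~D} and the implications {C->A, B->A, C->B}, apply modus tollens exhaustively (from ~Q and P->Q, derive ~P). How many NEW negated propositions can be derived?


Initial negated facts: {~B, ~D}
Apply modus tollens to closure:
  ~B and C->B  =>  ~C
Final negated: {~B, ~C, ~D}
New negations: {~C}
Count = 1

1


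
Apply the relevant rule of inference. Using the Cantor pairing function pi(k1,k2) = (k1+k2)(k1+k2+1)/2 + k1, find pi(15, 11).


k1 + k2 = 26
(k1+k2)(k1+k2+1)/2 = 26 * 27 / 2 = 351
pi = 351 + 15 = 366

366


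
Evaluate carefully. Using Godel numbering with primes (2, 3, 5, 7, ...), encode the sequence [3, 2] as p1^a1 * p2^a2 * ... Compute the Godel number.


Encode each element as an exponent of the corresponding prime:
  2^3 = 8
  3^2 = 9
Product = 8 * 9 = 72

72


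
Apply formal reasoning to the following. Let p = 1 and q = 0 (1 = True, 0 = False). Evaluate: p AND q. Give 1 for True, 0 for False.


p = 1, q = 0
Operation: p AND q
Evaluate: 1 AND 0 = 0

0


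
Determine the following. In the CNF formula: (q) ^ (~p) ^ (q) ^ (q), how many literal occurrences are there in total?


Counting literals in each clause:
Clause 1: 1 literal(s)
Clause 2: 1 literal(s)
Clause 3: 1 literal(s)
Clause 4: 1 literal(s)
Total = 4

4


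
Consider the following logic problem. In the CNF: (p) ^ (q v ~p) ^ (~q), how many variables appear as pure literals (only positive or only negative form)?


Check each variable for pure literal status:
p: mixed (not pure)
q: mixed (not pure)
r: absent (not pure)
Pure literal count = 0

0


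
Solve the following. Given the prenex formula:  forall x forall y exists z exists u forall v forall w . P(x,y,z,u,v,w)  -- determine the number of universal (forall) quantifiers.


Quantifier prefix: forall x forall y exists z exists u forall v forall w
Mark each quantifier type:
  U U E E U U
Universal count = 4, Existential count = 2
Asked for universal (forall) quantifiers: 4

4


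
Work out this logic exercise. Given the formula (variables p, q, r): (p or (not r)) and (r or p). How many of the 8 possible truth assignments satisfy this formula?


Evaluate all 8 assignments for p, q, r:
p=0, q=0, r=0: 0
p=0, q=0, r=1: 0
p=0, q=1, r=0: 0
p=0, q=1, r=1: 0
p=1, q=0, r=0: 1
p=1, q=0, r=1: 1
p=1, q=1, r=0: 1
p=1, q=1, r=1: 1
Satisfying count = 4

4


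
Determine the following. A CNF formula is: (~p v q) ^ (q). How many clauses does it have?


A CNF formula is a conjunction of clauses.
Clauses are separated by ^.
Counting the conjuncts: 2 clauses.

2


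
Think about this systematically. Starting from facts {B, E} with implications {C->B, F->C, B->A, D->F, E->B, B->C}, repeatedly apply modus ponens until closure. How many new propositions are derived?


Initial facts: {B, E}
Apply modus ponens to closure:
  B and B->A  =>  A
  B and B->C  =>  C
Final known: {A, B, C, E}
New propositions: {A, C}
Count = 2

2


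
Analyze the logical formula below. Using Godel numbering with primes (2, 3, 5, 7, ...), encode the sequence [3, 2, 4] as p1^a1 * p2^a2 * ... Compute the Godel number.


Encode each element as an exponent of the corresponding prime:
  2^3 = 8
  3^2 = 9
  5^4 = 625
Product = 8 * 9 * 625 = 45000

45000


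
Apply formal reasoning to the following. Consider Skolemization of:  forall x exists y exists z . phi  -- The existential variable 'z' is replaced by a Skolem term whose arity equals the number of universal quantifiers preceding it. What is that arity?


Quantifier prefix: forall x exists y exists z
'z' is existentially quantified at position 3.
Universal variables preceding it: x
Skolem function arity = 1

1


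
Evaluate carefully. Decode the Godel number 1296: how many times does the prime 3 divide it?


Factorize 1296 by dividing by 3 repeatedly.
Division steps: 3 divides 1296 exactly 4 time(s).
Exponent of 3 = 4

4


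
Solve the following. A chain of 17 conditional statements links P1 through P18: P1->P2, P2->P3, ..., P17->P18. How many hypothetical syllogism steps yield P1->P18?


With 17 implications in a chain connecting 18 propositions:
P1->P2, P2->P3, ..., P17->P18
Steps needed = (number of implications) - 1 = 17 - 1 = 16

16


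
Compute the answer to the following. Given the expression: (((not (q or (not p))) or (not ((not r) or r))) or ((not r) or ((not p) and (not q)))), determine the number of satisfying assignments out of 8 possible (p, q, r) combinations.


Check all 8 assignments:
p=0, q=0, r=0: 1
p=0, q=0, r=1: 1
p=0, q=1, r=0: 1
p=0, q=1, r=1: 0
p=1, q=0, r=0: 1
p=1, q=0, r=1: 1
p=1, q=1, r=0: 1
p=1, q=1, r=1: 0
Count of True = 6

6


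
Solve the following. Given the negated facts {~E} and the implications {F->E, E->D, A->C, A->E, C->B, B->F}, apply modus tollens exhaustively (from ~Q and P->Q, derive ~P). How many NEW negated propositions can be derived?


Initial negated facts: {~E}
Apply modus tollens to closure:
  ~E and F->E  =>  ~F
  ~E and A->E  =>  ~A
  ~F and B->F  =>  ~B
  ~B and C->B  =>  ~C
Final negated: {~A, ~B, ~C, ~E, ~F}
New negations: {~A, ~B, ~C, ~F}
Count = 4

4


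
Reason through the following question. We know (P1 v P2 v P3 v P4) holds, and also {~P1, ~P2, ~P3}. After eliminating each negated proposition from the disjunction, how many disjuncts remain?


Original disjuncts (4): P1, P2, P3, P4
Negated (eliminate): ~P1, ~P2, ~P3
Remaining disjuncts: P4
Count = 4 - 3 = 1

1


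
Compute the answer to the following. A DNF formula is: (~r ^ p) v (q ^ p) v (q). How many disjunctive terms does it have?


A DNF formula is a disjunction of terms (conjunctions).
Terms are separated by v.
Counting the disjuncts: 3 terms.

3


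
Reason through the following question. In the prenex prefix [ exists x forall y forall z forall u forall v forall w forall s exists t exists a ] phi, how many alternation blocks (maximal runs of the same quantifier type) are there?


Quantifier-type sequence: E A A A A A A E E  (A=forall, E=exists)
Group into maximal same-type runs:
  Ex1 | Ax6 | Ex2
Number of blocks = 3

3


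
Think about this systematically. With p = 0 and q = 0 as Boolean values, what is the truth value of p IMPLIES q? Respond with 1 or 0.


p = 0, q = 0
Operation: p IMPLIES q
Evaluate: 0 IMPLIES 0 = 1

1


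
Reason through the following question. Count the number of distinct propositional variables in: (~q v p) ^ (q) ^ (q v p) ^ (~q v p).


Identify each variable that appears in the formula.
Variables found: p, q
Count = 2

2


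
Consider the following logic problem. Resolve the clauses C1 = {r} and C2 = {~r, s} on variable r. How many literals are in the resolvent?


Remove r from C1 and ~r from C2.
C1 remainder: {}
C2 remainder: {s}
Union (resolvent): {s}
Resolvent has 1 literal(s).

1


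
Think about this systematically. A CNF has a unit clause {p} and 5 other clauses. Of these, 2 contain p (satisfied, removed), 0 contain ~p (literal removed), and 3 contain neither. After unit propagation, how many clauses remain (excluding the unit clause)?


Satisfied (removed): 2
Shortened (remain): 0
Unchanged (remain): 3
Remaining = 0 + 3 = 3

3


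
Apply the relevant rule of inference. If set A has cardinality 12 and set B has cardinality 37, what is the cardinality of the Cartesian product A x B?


The Cartesian product A x B contains all ordered pairs (a, b).
|A x B| = |A| * |B| = 12 * 37 = 444

444


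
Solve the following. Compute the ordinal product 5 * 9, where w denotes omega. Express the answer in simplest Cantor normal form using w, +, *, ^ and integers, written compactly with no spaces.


Compute 5 * 9.
Ordinal * is associative and left-distributive over +, but NOT commutative; for finite n>1, n*w = w but w*n stays w*n.
Both finite; ordinal * agrees with natural *: 5 * 9 = 45.
Result = 45

45


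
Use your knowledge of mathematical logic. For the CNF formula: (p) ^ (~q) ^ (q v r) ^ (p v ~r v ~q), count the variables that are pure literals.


Check each variable for pure literal status:
p: pure positive
q: mixed (not pure)
r: mixed (not pure)
Pure literal count = 1

1


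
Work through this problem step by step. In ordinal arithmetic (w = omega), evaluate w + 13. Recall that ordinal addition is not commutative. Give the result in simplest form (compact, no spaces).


Compute w + 13.
Ordinal + is associative but NOT commutative; for finite n>0, n + w = w but w + n stays w+n.
w + 13 is already in normal form (a successor ordinal beyond w).
Result = w+13

w+13


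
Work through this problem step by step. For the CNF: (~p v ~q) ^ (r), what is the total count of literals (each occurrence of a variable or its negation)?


Counting literals in each clause:
Clause 1: 2 literal(s)
Clause 2: 1 literal(s)
Total = 3

3


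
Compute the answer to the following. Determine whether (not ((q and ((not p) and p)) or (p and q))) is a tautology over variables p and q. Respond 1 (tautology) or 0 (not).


Check all 4 assignments:
p=0, q=0: 1
p=0, q=1: 1
p=1, q=0: 1
p=1, q=1: 0
Satisfying count = 3/4.
Tautology iff count = 4: no.

0


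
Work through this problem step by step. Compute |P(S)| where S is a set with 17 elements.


The power set of a set with n elements has 2^n elements.
|P(S)| = 2^17 = 131072

131072


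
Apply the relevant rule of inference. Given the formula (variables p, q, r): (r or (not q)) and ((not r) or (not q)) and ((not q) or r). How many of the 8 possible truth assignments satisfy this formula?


Evaluate all 8 assignments for p, q, r:
p=0, q=0, r=0: 1
p=0, q=0, r=1: 1
p=0, q=1, r=0: 0
p=0, q=1, r=1: 0
p=1, q=0, r=0: 1
p=1, q=0, r=1: 1
p=1, q=1, r=0: 0
p=1, q=1, r=1: 0
Satisfying count = 4

4


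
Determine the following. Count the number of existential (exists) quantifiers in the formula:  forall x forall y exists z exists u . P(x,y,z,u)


Quantifier prefix: forall x forall y exists z exists u
Mark each quantifier type:
  U U E E
Universal count = 2, Existential count = 2
Asked for existential (exists) quantifiers: 2

2


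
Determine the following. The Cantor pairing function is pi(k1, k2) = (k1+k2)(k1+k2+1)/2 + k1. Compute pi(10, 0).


k1 + k2 = 10
(k1+k2)(k1+k2+1)/2 = 10 * 11 / 2 = 55
pi = 55 + 10 = 65

65


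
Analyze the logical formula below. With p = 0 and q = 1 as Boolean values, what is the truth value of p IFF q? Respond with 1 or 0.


p = 0, q = 1
Operation: p IFF q
Evaluate: 0 IFF 1 = 0

0


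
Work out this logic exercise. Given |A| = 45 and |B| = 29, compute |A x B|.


The Cartesian product A x B contains all ordered pairs (a, b).
|A x B| = |A| * |B| = 45 * 29 = 1305

1305


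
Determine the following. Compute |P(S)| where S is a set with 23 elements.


The power set of a set with n elements has 2^n elements.
|P(S)| = 2^23 = 8388608

8388608


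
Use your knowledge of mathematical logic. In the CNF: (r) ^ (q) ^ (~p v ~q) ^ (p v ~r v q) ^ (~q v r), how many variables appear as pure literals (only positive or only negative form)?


Check each variable for pure literal status:
p: mixed (not pure)
q: mixed (not pure)
r: mixed (not pure)
Pure literal count = 0

0


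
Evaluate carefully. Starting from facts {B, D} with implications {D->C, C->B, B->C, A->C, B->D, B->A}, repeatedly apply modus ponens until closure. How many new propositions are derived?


Initial facts: {B, D}
Apply modus ponens to closure:
  D and D->C  =>  C
  B and B->A  =>  A
Final known: {A, B, C, D}
New propositions: {A, C}
Count = 2

2
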